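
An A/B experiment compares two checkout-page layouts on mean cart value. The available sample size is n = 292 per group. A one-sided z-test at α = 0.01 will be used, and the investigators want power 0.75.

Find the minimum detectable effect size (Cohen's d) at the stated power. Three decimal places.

d ≈ 0.248

Required noncentrality: δ = z_{0.01} + z_{0.25} = 2.326 + 0.674 = 3.001.
δ = d·√(n/2) ⇒ d = δ/√(n/2) = 3.001/√(292/2) = 0.2484.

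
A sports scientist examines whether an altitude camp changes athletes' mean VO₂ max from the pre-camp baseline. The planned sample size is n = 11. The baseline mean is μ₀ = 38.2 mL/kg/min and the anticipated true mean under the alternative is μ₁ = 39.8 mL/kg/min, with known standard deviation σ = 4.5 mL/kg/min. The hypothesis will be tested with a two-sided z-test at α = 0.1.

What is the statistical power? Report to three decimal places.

Power ≈ 0.323

Standardized effect: d = |μ₁ − μ₀| / σ = |39.8 − 38.2| / 4.5 = 0.3556
Noncentrality parameter: δ = d·√n = 0.3556 × √11 = 1.1792
Critical value for a two-sided test at α = 0.1: z_{α/2} = 1.645.
Power = Φ(δ − 1.645) + Φ(−δ − 1.645) = Φ(-0.466) + Φ(-2.824) = 0.3207 + 0.0024 = 0.3231.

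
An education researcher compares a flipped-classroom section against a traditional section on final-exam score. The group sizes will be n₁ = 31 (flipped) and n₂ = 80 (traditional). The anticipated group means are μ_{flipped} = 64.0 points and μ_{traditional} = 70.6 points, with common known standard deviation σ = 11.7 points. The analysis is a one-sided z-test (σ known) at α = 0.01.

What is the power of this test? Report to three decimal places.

Standardized effect: d = |μ_{flipped} − μ_{traditional}| / σ = |64.0 − 70.6| / 11.7 = 0.5641
Noncentrality parameter: δ = d / √(1/n₁ + 1/n₂) = 0.5641 / √(1/31 + 1/80) = 2.6664
One-sided α = 0.01 → critical value z_{0.01} = 2.326.
Power = Φ(δ − 2.326) = Φ(0.340) = 0.6331.

Power ≈ 0.633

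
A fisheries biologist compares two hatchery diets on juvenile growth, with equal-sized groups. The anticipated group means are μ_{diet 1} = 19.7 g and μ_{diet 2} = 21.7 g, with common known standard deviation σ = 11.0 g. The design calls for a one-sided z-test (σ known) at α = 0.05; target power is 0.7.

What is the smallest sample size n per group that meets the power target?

n = 285 per group

Standardized effect: d = |μ_{diet 1} − μ_{diet 2}| / σ = |19.7 − 21.7| / 11.0 = 0.1818
Set Φ(δ − 1.645) = 0.7; then δ − 1.645 = Φ⁻¹(0.7) = 0.524, giving δ = 2.169.
δ = d·√(n/2) ⇒ n = 2(δ/d)² = 2 × (2.169 / 0.1818)² = 284.69.
Round up to the next whole unit.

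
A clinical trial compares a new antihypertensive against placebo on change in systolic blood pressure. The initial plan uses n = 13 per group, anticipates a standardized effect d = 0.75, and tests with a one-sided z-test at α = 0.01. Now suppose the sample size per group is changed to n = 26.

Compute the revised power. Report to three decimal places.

With n = 26 per group: δ = d·√(n/2) = 0.75 × √(26/2) = 2.7042. Critical value z_{0.01} = 2.326.
Revised power = P(Z > 2.326 − δ) = Φ(0.378) = 0.6472.

Power ≈ 0.647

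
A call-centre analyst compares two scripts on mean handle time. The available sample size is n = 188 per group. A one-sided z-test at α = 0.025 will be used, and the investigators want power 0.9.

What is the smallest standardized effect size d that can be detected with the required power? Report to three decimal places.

d ≈ 0.334

Required noncentrality: δ = z_{0.025} + z_{0.10} = 1.960 + 1.282 = 3.242.
δ = d·√(n/2) ⇒ d = δ/√(n/2) = 3.242/√(188/2) = 0.3343.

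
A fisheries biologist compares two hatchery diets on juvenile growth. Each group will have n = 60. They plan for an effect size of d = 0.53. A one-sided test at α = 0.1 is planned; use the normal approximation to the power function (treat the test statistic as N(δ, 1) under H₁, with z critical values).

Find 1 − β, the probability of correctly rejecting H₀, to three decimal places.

Noncentrality parameter: δ = d·√(n/2) = 0.53 × √(60/2) = 2.9029
One-sided α = 0.1 → critical value z_{0.1} = 1.282.
Power = P(Z > 1.282 − δ) = Φ(1.621) = 0.9475.

Power ≈ 0.948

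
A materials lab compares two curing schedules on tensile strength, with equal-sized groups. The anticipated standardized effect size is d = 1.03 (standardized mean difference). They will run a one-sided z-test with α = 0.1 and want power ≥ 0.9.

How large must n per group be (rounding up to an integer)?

Set Φ(δ − 1.282) = 0.9; then δ − 1.282 = Φ⁻¹(0.9) = 1.282, giving δ = 2.563.
δ = d·√(n/2) ⇒ n = 2(δ/d)² = 2 × (2.563 / 1.03)² = 12.38.
Rounding up, n = 13 per group.

n = 13 per group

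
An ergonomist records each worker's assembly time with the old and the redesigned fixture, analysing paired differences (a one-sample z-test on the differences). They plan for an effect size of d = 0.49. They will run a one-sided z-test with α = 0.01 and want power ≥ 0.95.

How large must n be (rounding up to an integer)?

For power 0.95 need Φ(δ − z_{0.01}) = 0.95, so δ = z_{0.01} + z_{0.05} = 2.326 + 1.645 = 3.971.
δ = d·√n ⇒ n = (δ/d)² = (3.971 / 0.49)² = 65.68.
Round up to the next whole unit.

n = 66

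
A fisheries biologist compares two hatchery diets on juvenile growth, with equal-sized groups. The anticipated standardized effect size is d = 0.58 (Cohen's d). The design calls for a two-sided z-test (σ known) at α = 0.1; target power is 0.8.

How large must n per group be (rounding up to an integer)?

For power 0.8 need Φ(δ − z_{0.05}) = 0.8, so δ = z_{0.05} + z_{0.20} = 1.645 + 0.842 = 2.486.
(For δ > 0 the lower-tail rejection region contributes negligibly to power, so the one-term inversion is standard.)
δ = d·√(n/2) ⇒ n = 2(δ/d)² = 2 × (2.486 / 0.58)² = 36.76.
Rounding up, n = 37 per group.

n = 37 per group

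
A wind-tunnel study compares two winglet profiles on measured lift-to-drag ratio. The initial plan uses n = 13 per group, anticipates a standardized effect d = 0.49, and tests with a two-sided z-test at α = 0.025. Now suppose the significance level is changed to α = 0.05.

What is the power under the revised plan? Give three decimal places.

δ = d·√(n/2) = 0.49 × √(13/2) = 1.2493 (unchanged). New critical value: z_{0.025} = 1.960.
Revised power = Φ(δ − 1.960) + Φ(−δ − 1.960) = Φ(-0.711) + Φ(-3.209) = 0.2386 + 0.0007 = 0.2393.

Power ≈ 0.239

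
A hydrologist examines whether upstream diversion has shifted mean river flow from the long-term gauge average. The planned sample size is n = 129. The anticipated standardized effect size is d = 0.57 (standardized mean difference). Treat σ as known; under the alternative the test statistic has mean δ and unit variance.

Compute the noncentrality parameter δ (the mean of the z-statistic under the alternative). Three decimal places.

δ = d·√n = 0.57 × √129 = 6.4740

δ ≈ 6.474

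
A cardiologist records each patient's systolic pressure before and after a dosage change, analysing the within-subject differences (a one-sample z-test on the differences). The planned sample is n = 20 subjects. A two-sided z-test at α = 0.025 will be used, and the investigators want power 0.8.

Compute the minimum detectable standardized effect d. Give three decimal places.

d ≈ 0.689

Required noncentrality: δ = z_{0.0125} + z_{0.20} = 2.241 + 0.842 = 3.083.
(Lower-tail contribution to power is negligible for δ > 0.)
δ = d·√n ⇒ d = δ/√n = 3.083/√20 = 0.6894.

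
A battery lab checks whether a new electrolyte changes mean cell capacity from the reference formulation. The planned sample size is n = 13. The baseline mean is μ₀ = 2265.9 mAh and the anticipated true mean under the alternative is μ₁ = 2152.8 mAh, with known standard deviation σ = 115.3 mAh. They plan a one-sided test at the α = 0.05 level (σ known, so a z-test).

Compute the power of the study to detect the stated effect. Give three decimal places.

Power ≈ 0.971

Standardized effect: d = |μ₁ − μ₀| / σ = |2152.8 − 2265.9| / 115.3 = 0.9809
Noncentrality parameter: δ = d·√n = 0.9809 × √13 = 3.5368
Critical value for a one-sided test at α = 0.05: z_α = 1.645.
Power = Φ(δ − 1.645) = Φ(1.892) = 0.9707.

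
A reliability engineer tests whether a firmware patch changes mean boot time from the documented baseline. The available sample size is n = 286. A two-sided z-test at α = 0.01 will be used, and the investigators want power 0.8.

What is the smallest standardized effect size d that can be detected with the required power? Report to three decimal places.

d ≈ 0.202

Need Φ(δ − 2.576) = 0.8, so δ = 2.576 + 0.842 = 3.417.
(The second rejection-region term Φ(−δ − z_{α/2}) is negligible and dropped.)
δ = d·√n ⇒ d = δ/√n = 3.417/√286 = 0.2021.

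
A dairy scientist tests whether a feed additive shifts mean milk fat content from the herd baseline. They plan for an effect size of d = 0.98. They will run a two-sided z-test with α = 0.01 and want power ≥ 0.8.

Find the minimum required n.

Set Φ(δ − 2.576) = 0.8; then δ − 2.576 = Φ⁻¹(0.8) = 0.842, giving δ = 3.417.
(Ignoring the negligible lower-tail rejection probability gives the usual closed-form inversion.)
δ = d·√n ⇒ n = (δ/d)² = (3.417 / 0.98)² = 12.16.
Round up to the next whole unit.

n = 13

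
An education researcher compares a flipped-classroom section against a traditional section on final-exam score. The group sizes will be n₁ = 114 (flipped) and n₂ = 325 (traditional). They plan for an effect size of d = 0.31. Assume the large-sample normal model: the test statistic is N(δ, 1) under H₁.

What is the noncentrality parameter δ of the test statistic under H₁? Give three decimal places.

δ ≈ 2.848

The noncentrality parameter scales effect size by the design's sample-size factor: δ = d / √(1/n₁ + 1/n₂) = 0.31 / √(1/114 + 1/325) = 2.8479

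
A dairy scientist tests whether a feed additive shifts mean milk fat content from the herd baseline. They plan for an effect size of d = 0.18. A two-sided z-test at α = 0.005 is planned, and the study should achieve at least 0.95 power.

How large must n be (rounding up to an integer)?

n = 612

Set Φ(δ − 2.807) = 0.95; then δ − 2.807 = Φ⁻¹(0.95) = 1.645, giving δ = 4.452.
(The Φ(−δ − z_{α/2}) term is vanishingly small for δ > 0 and is dropped in the standard sample-size formula.)
δ = d·√n ⇒ n = (δ/d)² = (4.452 / 0.18)² = 611.71.
Round up to the next whole unit.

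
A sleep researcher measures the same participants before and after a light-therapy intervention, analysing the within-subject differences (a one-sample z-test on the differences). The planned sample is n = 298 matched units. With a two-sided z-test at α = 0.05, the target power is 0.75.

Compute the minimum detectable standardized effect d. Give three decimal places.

Need Φ(δ − 1.960) = 0.75, so δ = 1.960 + 0.674 = 2.634.
(Lower-tail contribution to power is negligible for δ > 0.)
δ = d·√n ⇒ d = δ/√n = 2.634/√298 = 0.1526.

d ≈ 0.153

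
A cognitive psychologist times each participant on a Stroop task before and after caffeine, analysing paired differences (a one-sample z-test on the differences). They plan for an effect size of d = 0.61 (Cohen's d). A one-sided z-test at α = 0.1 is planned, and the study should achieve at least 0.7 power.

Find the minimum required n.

n = 9

For power 0.7 need Φ(δ − z_{0.1}) = 0.7, so δ = z_{0.1} + z_{0.30} = 1.282 + 0.524 = 1.806.
δ = d·√n ⇒ n = (δ/d)² = (1.806 / 0.61)² = 8.77.
Rounding up, n = 9.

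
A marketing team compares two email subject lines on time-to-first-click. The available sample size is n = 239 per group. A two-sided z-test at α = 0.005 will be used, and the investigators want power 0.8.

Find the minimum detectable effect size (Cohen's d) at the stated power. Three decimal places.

d ≈ 0.334

Need Φ(δ − 2.807) = 0.8, so δ = 2.807 + 0.842 = 3.649.
(The second rejection-region term Φ(−δ − z_{α/2}) is negligible and dropped.)
δ = d·√(n/2) ⇒ d = δ/√(n/2) = 3.649/√(239/2) = 0.3338.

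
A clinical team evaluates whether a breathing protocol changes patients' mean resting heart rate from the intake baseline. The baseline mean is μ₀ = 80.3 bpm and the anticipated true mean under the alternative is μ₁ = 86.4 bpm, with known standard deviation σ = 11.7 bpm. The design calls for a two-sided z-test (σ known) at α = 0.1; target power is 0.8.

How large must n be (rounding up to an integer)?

Standardized effect: d = |μ₁ − μ₀| / σ = |86.4 − 80.3| / 11.7 = 0.5214
For power 0.8 need Φ(δ − z_{0.05}) = 0.8, so δ = z_{0.05} + z_{0.20} = 1.645 + 0.842 = 2.486.
(For δ > 0 the lower-tail rejection region contributes negligibly to power, so the one-term inversion is standard.)
δ = d·√n ⇒ n = (δ/d)² = (2.486 / 0.5214)² = 22.74.
Rounding up, n = 23.

n = 23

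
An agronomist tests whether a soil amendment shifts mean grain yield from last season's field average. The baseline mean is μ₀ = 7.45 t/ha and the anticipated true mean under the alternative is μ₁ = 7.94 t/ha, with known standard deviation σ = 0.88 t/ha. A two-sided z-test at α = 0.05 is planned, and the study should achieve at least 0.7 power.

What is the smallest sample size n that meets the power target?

Standardized effect: d = |μ₁ − μ₀| / σ = |7.94 − 7.45| / 0.88 = 0.5568
Set Φ(δ − 1.960) = 0.7; then δ − 1.960 = Φ⁻¹(0.7) = 0.524, giving δ = 2.484.
(The Φ(−δ − z_{α/2}) term is vanishingly small for δ > 0 and is dropped in the standard sample-size formula.)
δ = d·√n ⇒ n = (δ/d)² = (2.484 / 0.5568)² = 19.91.
Round up to the next whole unit.

n = 20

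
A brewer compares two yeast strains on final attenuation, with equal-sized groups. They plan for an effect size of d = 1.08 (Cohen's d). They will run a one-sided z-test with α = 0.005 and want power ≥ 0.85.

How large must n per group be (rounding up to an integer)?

n = 23 per group

Set Φ(δ − 2.576) = 0.85; then δ − 2.576 = Φ⁻¹(0.85) = 1.036, giving δ = 3.612.
δ = d·√(n/2) ⇒ n = 2(δ/d)² = 2 × (3.612 / 1.08)² = 22.37.
Round up to the next whole unit.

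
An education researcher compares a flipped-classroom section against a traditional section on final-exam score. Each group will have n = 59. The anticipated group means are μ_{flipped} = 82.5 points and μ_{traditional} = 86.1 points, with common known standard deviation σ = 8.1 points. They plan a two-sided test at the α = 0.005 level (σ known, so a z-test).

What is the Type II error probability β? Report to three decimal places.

β ≈ 0.653

Standardized effect: d = |μ_{flipped} − μ_{traditional}| / σ = |82.5 − 86.1| / 8.1 = 0.4444
Noncentrality parameter: δ = d·√(n/2) = 0.4444 × √(59/2) = 2.4140
Two-sided α = 0.005 → critical value z_{0.0025} = 2.807.
Power = Φ(δ − 2.807) + Φ(−δ − 2.807) = Φ(-0.393) + Φ(-5.221) = 0.3471 + 0.0000 = 0.3471.
Type II error: β = 1 − power = 1 − 0.3471 = 0.6529.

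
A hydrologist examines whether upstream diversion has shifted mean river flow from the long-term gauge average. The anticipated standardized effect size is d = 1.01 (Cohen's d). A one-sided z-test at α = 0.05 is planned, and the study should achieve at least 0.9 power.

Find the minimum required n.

n = 9

For power 0.9 need Φ(δ − z_{0.05}) = 0.9, so δ = z_{0.05} + z_{0.10} = 1.645 + 1.282 = 2.926.
δ = d·√n ⇒ n = (δ/d)² = (2.926 / 1.01)² = 8.40.
Round up to the next whole unit.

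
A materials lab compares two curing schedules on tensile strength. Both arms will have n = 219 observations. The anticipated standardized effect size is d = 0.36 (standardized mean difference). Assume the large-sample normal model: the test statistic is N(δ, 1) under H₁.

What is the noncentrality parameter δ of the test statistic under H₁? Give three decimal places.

The noncentrality parameter scales effect size by the design's sample-size factor: δ = d·√(n/2) = 0.36 × √(219/2) = 3.7671

δ ≈ 3.767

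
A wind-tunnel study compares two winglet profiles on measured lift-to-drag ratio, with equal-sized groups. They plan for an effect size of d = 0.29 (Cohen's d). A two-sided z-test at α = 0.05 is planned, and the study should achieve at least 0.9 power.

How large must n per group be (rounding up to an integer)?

n = 250 per group

Set Φ(δ − 1.960) = 0.9; then δ − 1.960 = Φ⁻¹(0.9) = 1.282, giving δ = 3.242.
(The Φ(−δ − z_{α/2}) term is vanishingly small for δ > 0 and is dropped in the standard sample-size formula.)
δ = d·√(n/2) ⇒ n = 2(δ/d)² = 2 × (3.242 / 0.29)² = 249.88.
Round up to the next whole unit.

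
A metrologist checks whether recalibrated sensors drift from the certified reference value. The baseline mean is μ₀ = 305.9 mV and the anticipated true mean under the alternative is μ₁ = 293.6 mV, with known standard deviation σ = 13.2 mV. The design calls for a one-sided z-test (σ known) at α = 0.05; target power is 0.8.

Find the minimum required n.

Standardized effect: d = |μ₁ − μ₀| / σ = |293.6 − 305.9| / 13.2 = 0.9318
Set Φ(δ − 1.645) = 0.8; then δ − 1.645 = Φ⁻¹(0.8) = 0.842, giving δ = 2.486.
δ = d·√n ⇒ n = (δ/d)² = (2.486 / 0.9318)² = 7.12.
Rounding up, n = 8.

n = 8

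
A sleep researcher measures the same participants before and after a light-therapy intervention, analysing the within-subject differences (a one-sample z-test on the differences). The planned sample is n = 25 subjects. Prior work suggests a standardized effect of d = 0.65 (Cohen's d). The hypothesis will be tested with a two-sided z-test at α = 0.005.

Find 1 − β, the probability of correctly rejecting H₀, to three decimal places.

Noncentrality parameter: δ = d·√n = 0.65 × √25 = 3.2500
Critical value for a two-sided test at α = 0.005: z_{α/2} = 2.807.
Power = Φ(δ − 2.807) + Φ(−δ − 2.807) = Φ(0.443) + Φ(-6.057) = 0.6711 + 0.0000 = 0.6711.

Power ≈ 0.671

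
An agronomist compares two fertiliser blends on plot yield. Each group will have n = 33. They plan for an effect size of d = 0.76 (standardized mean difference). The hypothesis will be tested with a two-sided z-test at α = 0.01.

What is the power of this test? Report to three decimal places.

Power ≈ 0.695

Noncentrality parameter: δ = d·√(n/2) = 0.76 × √(33/2) = 3.0871
Critical value for a two-sided test at α = 0.01: z_{α/2} = 2.576.
Power = Φ(δ − 2.576) + Φ(−δ − 2.576) = Φ(0.511) + Φ(-5.663) = 0.6954 + 0.0000 = 0.6954.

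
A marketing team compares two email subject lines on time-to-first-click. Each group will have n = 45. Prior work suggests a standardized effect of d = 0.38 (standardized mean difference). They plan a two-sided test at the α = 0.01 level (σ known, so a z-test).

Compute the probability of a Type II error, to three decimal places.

β ≈ 0.780

Noncentrality parameter: δ = d·√(n/2) = 0.38 × √(45/2) = 1.8025
Two-sided α = 0.01 → critical value z_{0.005} = 2.576.
Power = Φ(δ − 2.576) + Φ(−δ − 2.576) = Φ(-0.773) + Φ(-4.378) = 0.2197 + 0.0000 = 0.2197.
Type II error: β = 1 − power = 1 − 0.2197 = 0.7803.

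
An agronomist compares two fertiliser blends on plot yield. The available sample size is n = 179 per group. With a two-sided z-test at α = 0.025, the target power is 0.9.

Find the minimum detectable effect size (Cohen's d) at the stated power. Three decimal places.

Need Φ(δ − 2.241) = 0.9, so δ = 2.241 + 1.282 = 3.523.
(Lower-tail contribution to power is negligible for δ > 0.)
δ = d·√(n/2) ⇒ d = δ/√(n/2) = 3.523/√(179/2) = 0.3724.

d ≈ 0.372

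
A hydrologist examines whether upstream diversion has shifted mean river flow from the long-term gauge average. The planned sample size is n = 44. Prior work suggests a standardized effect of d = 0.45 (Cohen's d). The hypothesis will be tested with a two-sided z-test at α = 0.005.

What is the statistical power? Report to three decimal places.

Noncentrality parameter: δ = d·√n = 0.45 × √44 = 2.9850
Two-sided α = 0.005 → critical value z_{0.0025} = 2.807.
Power = Φ(δ − 2.807) + Φ(−δ − 2.807) = Φ(0.178) + Φ(-5.792) = 0.5706 + 0.0000 = 0.5706.

Power ≈ 0.571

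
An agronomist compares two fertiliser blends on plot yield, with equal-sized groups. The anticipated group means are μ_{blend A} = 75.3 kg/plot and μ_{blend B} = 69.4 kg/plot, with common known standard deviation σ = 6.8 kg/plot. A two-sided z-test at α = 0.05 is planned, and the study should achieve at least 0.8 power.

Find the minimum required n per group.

Standardized effect: d = |μ_{blend A} − μ_{blend B}| / σ = |75.3 − 69.4| / 6.8 = 0.8676
For power 0.8 need Φ(δ − z_{0.025}) = 0.8, so δ = z_{0.025} + z_{0.20} = 1.960 + 0.842 = 2.802.
(For δ > 0 the lower-tail rejection region contributes negligibly to power, so the one-term inversion is standard.)
δ = d·√(n/2) ⇒ n = 2(δ/d)² = 2 × (2.802 / 0.8676)² = 20.85.
Round up to the next whole unit.

n = 21 per group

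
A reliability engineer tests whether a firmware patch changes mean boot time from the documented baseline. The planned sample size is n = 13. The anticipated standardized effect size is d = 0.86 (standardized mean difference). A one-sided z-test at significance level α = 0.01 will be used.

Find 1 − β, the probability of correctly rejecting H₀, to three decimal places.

Power ≈ 0.781

Noncentrality parameter: δ = d·√n = 0.86 × √13 = 3.1008
Critical value for a one-sided test at α = 0.01: z_α = 2.326.
Power = P(Z > 2.326 − δ) = Φ(0.774) = 0.7807.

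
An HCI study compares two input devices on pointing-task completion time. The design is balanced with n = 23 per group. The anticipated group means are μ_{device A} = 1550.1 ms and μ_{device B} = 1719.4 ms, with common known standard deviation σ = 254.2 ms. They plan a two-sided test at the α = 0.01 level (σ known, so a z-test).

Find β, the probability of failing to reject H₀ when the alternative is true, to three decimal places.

β ≈ 0.624

Standardized effect: d = |μ_{device A} − μ_{device B}| / σ = |1550.1 − 1719.4| / 254.2 = 0.6660
Noncentrality parameter: δ = d·√(n/2) = 0.6660 × √(23/2) = 2.2586
Critical value for a two-sided test at α = 0.01: z_{α/2} = 2.576.
Power = Φ(δ − 2.576) + Φ(−δ − 2.576) = Φ(-0.317) + Φ(-4.834) = 0.3755 + 0.0000 = 0.3755.
Type II error: β = 1 − power = 1 − 0.3755 = 0.6245.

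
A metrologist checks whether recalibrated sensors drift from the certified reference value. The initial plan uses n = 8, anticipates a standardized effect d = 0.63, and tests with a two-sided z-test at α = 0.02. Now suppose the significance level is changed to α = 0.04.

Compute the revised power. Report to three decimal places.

Power ≈ 0.393

δ = d·√n = 0.63 × √8 = 1.7819 (unchanged). New critical value: z_{0.02} = 2.054.
Revised power = Φ(δ − 2.054) + Φ(−δ − 2.054) = Φ(-0.272) + Φ(-3.836) = 0.3929 + 0.0001 = 0.3929.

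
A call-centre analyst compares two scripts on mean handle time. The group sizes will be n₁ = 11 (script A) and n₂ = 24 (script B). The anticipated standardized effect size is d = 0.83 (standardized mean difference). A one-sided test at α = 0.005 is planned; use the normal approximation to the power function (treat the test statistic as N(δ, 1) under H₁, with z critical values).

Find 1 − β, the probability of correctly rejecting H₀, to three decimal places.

Power ≈ 0.384

Noncentrality parameter: δ = d / √(1/n₁ + 1/n₂) = 0.83 / √(1/11 + 1/24) = 2.2795
Critical value for a one-sided test at α = 0.005: z_α = 2.576.
Power = P(Z > 2.576 − δ) = Φ(-0.296) = 0.3835.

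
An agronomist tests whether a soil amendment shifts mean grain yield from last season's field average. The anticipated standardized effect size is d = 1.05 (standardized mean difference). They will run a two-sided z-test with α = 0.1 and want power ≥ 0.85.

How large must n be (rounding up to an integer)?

n = 7

For power 0.85 need Φ(δ − z_{0.05}) = 0.85, so δ = z_{0.05} + z_{0.15} = 1.645 + 1.036 = 2.681.
(Ignoring the negligible lower-tail rejection probability gives the usual closed-form inversion.)
δ = d·√n ⇒ n = (δ/d)² = (2.681 / 1.05)² = 6.52.
Round up to the next whole unit.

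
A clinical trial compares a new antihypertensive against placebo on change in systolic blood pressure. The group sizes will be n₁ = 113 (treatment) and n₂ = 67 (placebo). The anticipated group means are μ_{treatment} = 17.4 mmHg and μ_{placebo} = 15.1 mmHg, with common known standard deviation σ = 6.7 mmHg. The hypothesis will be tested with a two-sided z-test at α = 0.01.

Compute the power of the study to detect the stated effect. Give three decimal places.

Power ≈ 0.363

Standardized effect: d = |μ_{treatment} − μ_{placebo}| / σ = |17.4 − 15.1| / 6.7 = 0.3433
Noncentrality parameter: δ = d / √(1/n₁ + 1/n₂) = 0.3433 / √(1/113 + 1/67) = 2.2263
Two-sided α = 0.01 → critical value z_{0.005} = 2.576.
Power = Φ(δ − 2.576) + Φ(−δ − 2.576) = Φ(-0.349) + Φ(-4.802) = 0.3634 + 0.0000 = 0.3634.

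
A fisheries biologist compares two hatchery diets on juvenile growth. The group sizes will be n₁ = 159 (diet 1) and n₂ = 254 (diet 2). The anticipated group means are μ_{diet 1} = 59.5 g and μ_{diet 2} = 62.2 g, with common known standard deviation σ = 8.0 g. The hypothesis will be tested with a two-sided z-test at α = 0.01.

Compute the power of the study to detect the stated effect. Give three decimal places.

Standardized effect: d = |μ_{diet 1} − μ_{diet 2}| / σ = |59.5 − 62.2| / 8.0 = 0.3375
Noncentrality parameter: δ = d / √(1/n₁ + 1/n₂) = 0.3375 / √(1/159 + 1/254) = 3.3374
Critical value for a two-sided test at α = 0.01: z_{α/2} = 2.576.
Power = Φ(δ − 2.576) + Φ(−δ − 2.576) = Φ(0.762) + Φ(-5.913) = 0.7769 + 0.0000 = 0.7769.

Power ≈ 0.777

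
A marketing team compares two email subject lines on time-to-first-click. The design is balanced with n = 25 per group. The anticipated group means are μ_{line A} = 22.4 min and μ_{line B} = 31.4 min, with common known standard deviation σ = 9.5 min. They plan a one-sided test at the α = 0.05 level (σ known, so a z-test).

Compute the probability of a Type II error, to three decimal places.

β ≈ 0.044

Standardized effect: d = |μ_{line A} − μ_{line B}| / σ = |22.4 − 31.4| / 9.5 = 0.9474
Noncentrality parameter: δ = d·√(n/2) = 0.9474 × √(25/2) = 3.3495
Critical value for a one-sided test at α = 0.05: z_α = 1.645.
Power = Φ(δ − 1.645) = Φ(1.705) = 0.9559.
Type II error: β = 1 − power = 1 − 0.9559 = 0.0441.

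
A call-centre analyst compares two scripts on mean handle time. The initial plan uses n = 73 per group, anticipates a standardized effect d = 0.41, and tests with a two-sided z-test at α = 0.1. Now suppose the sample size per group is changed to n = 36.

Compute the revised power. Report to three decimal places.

With n = 36 per group: δ = d·√(n/2) = 0.41 × √(36/2) = 1.7395. Critical value z_{0.05} = 1.645.
Revised power = Φ(δ − 1.645) + Φ(−δ − 1.645) = Φ(0.095) + Φ(-3.384) = 0.5377 + 0.0004 = 0.5381.

Power ≈ 0.538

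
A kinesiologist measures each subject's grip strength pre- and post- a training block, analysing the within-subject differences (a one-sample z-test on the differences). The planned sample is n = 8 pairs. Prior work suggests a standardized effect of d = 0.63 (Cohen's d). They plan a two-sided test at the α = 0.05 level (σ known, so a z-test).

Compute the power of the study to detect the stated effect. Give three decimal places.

Noncentrality parameter: δ = d·√n = 0.63 × √8 = 1.7819
Critical value for a two-sided test at α = 0.05: z_{α/2} = 1.960.
Power = Φ(δ − 1.960) + Φ(−δ − 1.960) = Φ(-0.178) + Φ(-3.742) = 0.4293 + 0.0001 = 0.4294.

Power ≈ 0.429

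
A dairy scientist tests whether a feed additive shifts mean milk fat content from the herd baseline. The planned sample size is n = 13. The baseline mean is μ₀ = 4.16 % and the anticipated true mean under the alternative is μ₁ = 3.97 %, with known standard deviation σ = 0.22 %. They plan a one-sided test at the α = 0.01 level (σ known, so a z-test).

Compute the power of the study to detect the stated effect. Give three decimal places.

Power ≈ 0.785

Standardized effect: d = |μ₁ − μ₀| / σ = |3.97 − 4.16| / 0.22 = 0.8636
Noncentrality parameter: δ = d·√n = 0.8636 × √13 = 3.1139
Critical value for a one-sided test at α = 0.01: z_α = 2.326.
Power = Φ(δ − 2.326) = Φ(0.788) = 0.7845.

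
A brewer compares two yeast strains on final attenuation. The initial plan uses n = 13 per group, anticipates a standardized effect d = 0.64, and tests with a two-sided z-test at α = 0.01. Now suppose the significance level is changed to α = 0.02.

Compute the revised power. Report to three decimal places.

δ = d·√(n/2) = 0.64 × √(13/2) = 1.6317 (unchanged). New critical value: z_{0.01} = 2.326.
Revised power = Φ(δ − 2.326) + Φ(−δ − 2.326) = Φ(-0.695) + Φ(-3.958) = 0.2436 + 0.0000 = 0.2437.

Power ≈ 0.244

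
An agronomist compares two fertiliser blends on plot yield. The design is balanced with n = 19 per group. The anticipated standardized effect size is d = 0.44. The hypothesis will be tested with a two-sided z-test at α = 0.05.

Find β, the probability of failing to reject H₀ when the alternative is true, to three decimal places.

β ≈ 0.727

Noncentrality parameter: δ = d·√(n/2) = 0.44 × √(19/2) = 1.3562
Two-sided α = 0.05 → critical value z_{0.025} = 1.960.
Power = Φ(δ − 1.960) + Φ(−δ − 1.960) = Φ(-0.604) + Φ(-3.316) = 0.2730 + 0.0005 = 0.2734.
Type II error: β = 1 − power = 1 − 0.2734 = 0.7266.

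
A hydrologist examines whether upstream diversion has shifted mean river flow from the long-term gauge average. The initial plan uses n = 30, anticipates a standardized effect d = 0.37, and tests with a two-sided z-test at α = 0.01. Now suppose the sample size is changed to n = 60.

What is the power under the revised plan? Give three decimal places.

Power ≈ 0.614

With n = 60: δ = d·√n = 0.37 × √60 = 2.8660. Critical value z_{0.005} = 2.576.
Revised power = Φ(δ − 2.576) + Φ(−δ − 2.576) = Φ(0.290) + Φ(-5.442) = 0.6142 + 0.0000 = 0.6142.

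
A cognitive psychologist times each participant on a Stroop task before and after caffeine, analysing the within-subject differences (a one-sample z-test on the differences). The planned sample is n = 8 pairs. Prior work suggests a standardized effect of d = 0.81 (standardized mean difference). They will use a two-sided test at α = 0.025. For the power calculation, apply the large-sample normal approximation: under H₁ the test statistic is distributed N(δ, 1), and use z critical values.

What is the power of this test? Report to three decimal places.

Power ≈ 0.520

Noncentrality parameter: δ = d·√n = 0.81 × √8 = 2.2910
Two-sided α = 0.025 → critical value z_{0.0125} = 2.241.
Power = Φ(δ − 2.241) + Φ(−δ − 2.241) = Φ(0.050) + Φ(-4.532) = 0.5198 + 0.0000 = 0.5198.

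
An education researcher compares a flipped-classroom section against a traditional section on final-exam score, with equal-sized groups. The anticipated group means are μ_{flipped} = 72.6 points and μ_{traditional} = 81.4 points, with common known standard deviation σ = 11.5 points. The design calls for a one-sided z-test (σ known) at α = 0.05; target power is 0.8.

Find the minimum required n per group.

n = 22 per group

Standardized effect: d = |μ_{flipped} − μ_{traditional}| / σ = |72.6 − 81.4| / 11.5 = 0.7652
For power 0.8 need Φ(δ − z_{0.05}) = 0.8, so δ = z_{0.05} + z_{0.20} = 1.645 + 0.842 = 2.486.
δ = d·√(n/2) ⇒ n = 2(δ/d)² = 2 × (2.486 / 0.7652)² = 21.12.
Rounding up, n = 22 per group.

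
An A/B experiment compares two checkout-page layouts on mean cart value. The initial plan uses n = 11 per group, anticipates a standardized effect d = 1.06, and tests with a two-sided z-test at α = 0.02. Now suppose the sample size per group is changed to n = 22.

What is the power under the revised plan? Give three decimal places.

With n = 22 per group: δ = d·√(n/2) = 1.06 × √(22/2) = 3.5156. Critical value z_{0.01} = 2.326.
Revised power = Φ(δ − 2.326) + Φ(−δ − 2.326) = Φ(1.189) + Φ(-5.842) = 0.8828 + 0.0000 = 0.8828.

Power ≈ 0.883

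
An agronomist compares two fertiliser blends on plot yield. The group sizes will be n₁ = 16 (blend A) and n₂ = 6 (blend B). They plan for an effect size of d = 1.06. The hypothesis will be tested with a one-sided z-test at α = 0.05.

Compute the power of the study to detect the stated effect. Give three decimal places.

Power ≈ 0.715

Noncentrality parameter: δ = d / √(1/n₁ + 1/n₂) = 1.06 / √(1/16 + 1/6) = 2.2143
Critical value for a one-sided test at α = 0.05: z_α = 1.645.
Power = Φ(δ − 1.645) = Φ(0.569) = 0.7155.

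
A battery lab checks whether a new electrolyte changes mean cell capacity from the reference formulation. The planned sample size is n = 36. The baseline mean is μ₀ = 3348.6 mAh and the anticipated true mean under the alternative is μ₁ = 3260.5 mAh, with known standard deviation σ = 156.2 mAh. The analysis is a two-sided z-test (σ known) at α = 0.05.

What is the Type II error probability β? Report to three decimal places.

Standardized effect: d = |μ₁ − μ₀| / σ = |3260.5 − 3348.6| / 156.2 = 0.5640
Noncentrality parameter: δ = d·√n = 0.5640 × √36 = 3.3841
Two-sided α = 0.05 → critical value z_{0.025} = 1.960.
Power = Φ(δ − 1.960) + Φ(−δ − 1.960) = Φ(1.424) + Φ(-5.344) = 0.9228 + 0.0000 = 0.9228.
Type II error: β = 1 − power = 1 − 0.9228 = 0.0772.

β ≈ 0.077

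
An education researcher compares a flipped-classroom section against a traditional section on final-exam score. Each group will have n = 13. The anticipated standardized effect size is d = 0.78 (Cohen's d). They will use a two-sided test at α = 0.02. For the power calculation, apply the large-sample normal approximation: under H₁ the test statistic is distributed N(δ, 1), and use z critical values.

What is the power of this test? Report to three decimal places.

Noncentrality parameter: δ = d·√(n/2) = 0.78 × √(13/2) = 1.9886
Critical value for a two-sided test at α = 0.02: z_{α/2} = 2.326.
Power = Φ(δ − 2.326) + Φ(−δ − 2.326) = Φ(-0.338) + Φ(-4.315) = 0.3678 + 0.0000 = 0.3678.

Power ≈ 0.368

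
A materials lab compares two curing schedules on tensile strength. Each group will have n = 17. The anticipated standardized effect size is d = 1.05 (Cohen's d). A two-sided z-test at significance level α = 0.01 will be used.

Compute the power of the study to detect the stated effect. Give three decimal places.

Noncentrality parameter: δ = d·√(n/2) = 1.05 × √(17/2) = 3.0612
Critical value for a two-sided test at α = 0.01: z_{α/2} = 2.576.
Power = Φ(δ − 2.576) + Φ(−δ − 2.576) = Φ(0.485) + Φ(-5.637) = 0.6863 + 0.0000 = 0.6863.

Power ≈ 0.686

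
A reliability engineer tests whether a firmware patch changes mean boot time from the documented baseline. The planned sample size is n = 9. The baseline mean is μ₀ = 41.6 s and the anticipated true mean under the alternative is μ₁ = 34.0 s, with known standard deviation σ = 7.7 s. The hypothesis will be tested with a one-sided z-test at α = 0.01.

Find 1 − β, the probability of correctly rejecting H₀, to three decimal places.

Standardized effect: d = |μ₁ − μ₀| / σ = |34.0 − 41.6| / 7.7 = 0.9870
Noncentrality parameter: δ = d·√n = 0.9870 × √9 = 2.9610
One-sided α = 0.01 → critical value z_{0.01} = 2.326.
Power = P(Z > 2.326 − δ) = Φ(0.635) = 0.7372.

Power ≈ 0.737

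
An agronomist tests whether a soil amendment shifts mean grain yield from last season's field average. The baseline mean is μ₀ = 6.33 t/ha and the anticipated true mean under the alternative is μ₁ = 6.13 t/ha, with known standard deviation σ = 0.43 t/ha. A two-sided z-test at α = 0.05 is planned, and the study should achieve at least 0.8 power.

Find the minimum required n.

n = 37

Standardized effect: d = |μ₁ − μ₀| / σ = |6.13 − 6.33| / 0.43 = 0.4651
Set Φ(δ − 1.960) = 0.8; then δ − 1.960 = Φ⁻¹(0.8) = 0.842, giving δ = 2.802.
(For δ > 0 the lower-tail rejection region contributes negligibly to power, so the one-term inversion is standard.)
δ = d·√n ⇒ n = (δ/d)² = (2.802 / 0.4651)² = 36.28.
Rounding up, n = 37.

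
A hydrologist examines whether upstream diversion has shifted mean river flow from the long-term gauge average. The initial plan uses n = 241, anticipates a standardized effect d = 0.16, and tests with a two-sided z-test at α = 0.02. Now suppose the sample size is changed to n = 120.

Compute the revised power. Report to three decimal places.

With n = 120: δ = d·√n = 0.16 × √120 = 1.7527. Critical value z_{0.01} = 2.326.
Revised power = Φ(δ − 2.326) + Φ(−δ − 2.326) = Φ(-0.574) + Φ(-4.079) = 0.2831 + 0.0000 = 0.2831.

Power ≈ 0.283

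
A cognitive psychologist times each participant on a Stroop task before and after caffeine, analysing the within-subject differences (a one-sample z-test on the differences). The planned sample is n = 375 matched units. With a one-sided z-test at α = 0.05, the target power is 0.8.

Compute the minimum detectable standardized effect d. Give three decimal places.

d ≈ 0.128

Need Φ(δ − 1.645) = 0.8, so δ = 1.645 + 0.842 = 2.486.
δ = d·√n ⇒ d = δ/√n = 2.486/√375 = 0.1284.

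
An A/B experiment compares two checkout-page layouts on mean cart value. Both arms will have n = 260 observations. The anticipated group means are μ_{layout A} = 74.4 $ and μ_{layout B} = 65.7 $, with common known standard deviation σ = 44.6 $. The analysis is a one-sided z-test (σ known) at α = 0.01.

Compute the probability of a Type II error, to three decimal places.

Standardized effect: d = |μ_{layout A} − μ_{layout B}| / σ = |74.4 − 65.7| / 44.6 = 0.1951
Noncentrality parameter: λ = d·√(n/2) = 0.1951 × √(260/2) = 2.2241
Critical value for a one-sided test at α = 0.01: z_α = 2.326.
Power = P(Z > 2.326 − λ) = Φ(-0.102) = 0.4593.
Type II error: β = 1 − power = 1 − 0.4593 = 0.5407.

β ≈ 0.541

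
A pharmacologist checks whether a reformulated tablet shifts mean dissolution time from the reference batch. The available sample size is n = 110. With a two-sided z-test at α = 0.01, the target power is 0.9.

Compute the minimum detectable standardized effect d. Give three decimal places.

Required noncentrality: δ = z_{0.005} + z_{0.10} = 2.576 + 1.282 = 3.857.
(Lower-tail contribution to power is negligible for δ > 0.)
δ = d·√n ⇒ d = δ/√n = 3.857/√110 = 0.3678.

d ≈ 0.368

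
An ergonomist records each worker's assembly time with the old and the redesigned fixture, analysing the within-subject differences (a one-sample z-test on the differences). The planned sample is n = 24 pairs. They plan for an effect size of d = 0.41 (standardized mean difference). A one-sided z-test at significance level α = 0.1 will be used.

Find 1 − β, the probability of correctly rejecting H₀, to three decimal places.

Power ≈ 0.766

Noncentrality parameter: δ = d·√n = 0.41 × √24 = 2.0086
Critical value for a one-sided test at α = 0.1: z_α = 1.282.
Power = Φ(δ − 1.282) = Φ(0.727) = 0.7664.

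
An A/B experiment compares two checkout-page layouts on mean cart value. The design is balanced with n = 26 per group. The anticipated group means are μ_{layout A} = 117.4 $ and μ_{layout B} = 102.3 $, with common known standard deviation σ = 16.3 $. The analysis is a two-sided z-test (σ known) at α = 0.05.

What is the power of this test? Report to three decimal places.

Standardized effect: d = |μ_{layout A} − μ_{layout B}| / σ = |117.4 − 102.3| / 16.3 = 0.9264
Noncentrality parameter: δ = d·√(n/2) = 0.9264 × √(26/2) = 3.3401
Two-sided α = 0.05 → critical value z_{0.025} = 1.960.
Power = Φ(δ − 1.960) + Φ(−δ − 1.960) = Φ(1.380) + Φ(-5.300) = 0.9162 + 0.0000 = 0.9162.

Power ≈ 0.916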